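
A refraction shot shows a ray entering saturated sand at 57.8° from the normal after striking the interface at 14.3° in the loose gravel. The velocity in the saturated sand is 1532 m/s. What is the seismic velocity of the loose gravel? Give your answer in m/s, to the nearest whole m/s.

447 m/s

sin 14.3° = 0.2470; sin 57.8° = 0.8462.
V₁ = V₂·(sin θ₁/sin θ₂) = 1532·(0.2470/0.8462) = 447.18 m/s.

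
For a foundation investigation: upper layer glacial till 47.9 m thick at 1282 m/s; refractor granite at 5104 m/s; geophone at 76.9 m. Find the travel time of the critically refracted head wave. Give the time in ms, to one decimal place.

θ_c = arcsin(V₁/V₂) = arcsin(1282/5104) = 14.55°, cos θ_c = 0.9679.
Intercept time tᵢ = 2h cos θ_c / V₁ = 2·47.9·0.9679/1282 = 0.07233 s.
t = x/V₂ + tᵢ = 76.9/5104 + 0.07233 = 0.08740 s.

87.4 ms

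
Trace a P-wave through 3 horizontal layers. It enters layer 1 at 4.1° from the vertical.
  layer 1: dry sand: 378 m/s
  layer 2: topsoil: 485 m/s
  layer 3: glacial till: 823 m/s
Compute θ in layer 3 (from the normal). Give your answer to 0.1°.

9.0°

Ray parameter p = sin 4.1° / 378 = 1.8915e-04 s/m.
sin θ_3 = p·V_3 = 1.8915e-04 × 823 = 0.1557.
θ_3 = arcsin 0.1557 = 8.96°.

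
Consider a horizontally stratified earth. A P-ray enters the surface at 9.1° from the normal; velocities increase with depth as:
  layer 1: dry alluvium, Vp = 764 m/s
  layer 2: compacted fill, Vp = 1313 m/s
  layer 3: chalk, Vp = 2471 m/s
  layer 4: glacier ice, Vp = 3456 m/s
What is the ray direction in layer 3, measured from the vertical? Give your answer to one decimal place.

30.8°

Snell's law across each interface conserves sin θ / V, so sin θ_3 = V_3·sin θ₁/V₁.
sin θ_3 = 2471 × sin 9.1° / 764 = 0.5115.
θ_3 = 30.77° from the vertical.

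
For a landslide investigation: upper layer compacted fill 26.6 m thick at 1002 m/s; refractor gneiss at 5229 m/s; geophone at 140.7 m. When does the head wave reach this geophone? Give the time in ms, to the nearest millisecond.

79 ms

θ_c = arcsin(V₁/V₂) = arcsin(1002/5229) = 11.05°, cos θ_c = 0.9815.
Intercept time tᵢ = 2h cos θ_c / V₁ = 2·26.6·0.9815/1002 = 0.05211 s.
t = x/V₂ + tᵢ = 140.7/5229 + 0.05211 = 0.07902 s.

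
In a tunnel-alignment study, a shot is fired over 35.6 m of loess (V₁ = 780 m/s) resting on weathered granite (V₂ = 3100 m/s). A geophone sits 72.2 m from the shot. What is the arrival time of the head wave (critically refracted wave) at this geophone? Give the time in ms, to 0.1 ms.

111.6 ms

t = x/V₂ + 2h·√(V₂²−V₁²)/(V₁V₂).
√(V₂²−V₁²) = √(3100²−780²) = 3000.3 m/s; delay term = 2·35.6·3000.3/(780·3100) = 0.08835 s.
t = 72.2/3100 + 0.08835 = 0.11164 s.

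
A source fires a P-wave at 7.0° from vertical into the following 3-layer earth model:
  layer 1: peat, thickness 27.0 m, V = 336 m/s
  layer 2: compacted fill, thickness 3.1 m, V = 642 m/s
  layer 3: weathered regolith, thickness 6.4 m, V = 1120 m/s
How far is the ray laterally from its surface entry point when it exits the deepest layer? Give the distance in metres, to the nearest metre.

7 m

p = sin θ₁/V₁ = sin 7.0°/336 = 3.6271e-04 s/m is conserved through the stack.
Layer 1: θ = 7.00°; offset = 27.0·tan 7.00° = 3.315 m.
Layer 2: sin θ = p·642 = 0.2329 → θ = 13.47°; offset = 3.1·tan 13.47° = 0.742 m.
Layer 3: sin θ = p·1120 = 0.4062 → θ = 23.97°; offset = 6.4·tan 23.97° = 2.845 m.
Summing the layer offsets gives 6.903 m.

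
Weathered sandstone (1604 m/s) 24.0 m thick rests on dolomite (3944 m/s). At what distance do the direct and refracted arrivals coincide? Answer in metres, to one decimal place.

θ_c = arcsin(1604/3944) = 24.00°, so cos θ_c = 0.9136 and tᵢ = 2h cos θ_c/V₁ = 0.0273 s.
At crossover x/V₁ = x/V₂ + tᵢ ⇒ x = tᵢ/(1/V₁ − 1/V₂) = 0.02734/(6.2344e-04 − 2.5355e-04) = 73.91 m.

73.9 m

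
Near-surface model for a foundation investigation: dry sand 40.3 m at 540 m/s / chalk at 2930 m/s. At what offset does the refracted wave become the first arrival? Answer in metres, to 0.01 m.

97.12 m

θ_c = arcsin(540/2930) = 10.62°, so cos θ_c = 0.9829 and tᵢ = 2h cos θ_c/V₁ = 0.1467 s.
At crossover x/V₁ = x/V₂ + tᵢ ⇒ x = tᵢ/(1/V₁ − 1/V₂) = 0.14670/(1.8519e-03 − 3.4130e-04) = 97.12 m.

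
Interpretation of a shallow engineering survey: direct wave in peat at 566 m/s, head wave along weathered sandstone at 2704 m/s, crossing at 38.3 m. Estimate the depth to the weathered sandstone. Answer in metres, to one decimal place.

15.5 m

h = (x_cross/2)·√((V₂−V₁)/(V₂+V₁)).
(V₂−V₁)/(V₂+V₁) = (2704−566)/(2704+566) = 0.6538; √ = 0.8086.
h = (38.3/2)·0.8086 = 15.48 m.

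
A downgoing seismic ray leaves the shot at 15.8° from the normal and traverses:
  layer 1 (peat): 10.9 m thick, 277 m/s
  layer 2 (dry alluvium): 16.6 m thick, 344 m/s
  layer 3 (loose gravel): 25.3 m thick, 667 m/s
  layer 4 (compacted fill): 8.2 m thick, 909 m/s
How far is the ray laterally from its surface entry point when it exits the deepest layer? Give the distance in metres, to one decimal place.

Apply Snell's law at each interface; in layer i the horizontal offset is hᵢ·tan θᵢ.
Layer 1: θ = 15.80°; offset = 10.9·tan 15.80° = 3.084 m.
Layer 2: sin θ = 344·sin 15.8°/277 = 0.3381, θ = 19.76°; offset = 16.6·tan 19.76° = 5.964 m.
Layer 3: sin θ = 667·sin 15.8°/277 = 0.6556, θ = 40.97°; offset = 25.3·tan 40.97° = 21.968 m.
Layer 4: sin θ = 909·sin 15.8°/277 = 0.8935, θ = 63.32°; offset = 8.2·tan 63.32° = 16.317 m.
Total horizontal offset = 47.333 m.

47.3 m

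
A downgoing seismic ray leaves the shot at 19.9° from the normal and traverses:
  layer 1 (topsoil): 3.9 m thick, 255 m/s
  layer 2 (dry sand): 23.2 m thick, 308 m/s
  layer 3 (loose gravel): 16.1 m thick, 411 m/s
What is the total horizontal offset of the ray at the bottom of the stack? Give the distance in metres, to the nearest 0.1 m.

Ray parameter p = sin 19.9° / 255 m/s = 1.3348e-03 s/m.
Layer 1: θ = 19.90°; offset = 3.9·tan 19.90° = 1.412 m.
Layer 2: sin θ = p·308 = 0.4111 → θ = 24.28°; offset = 23.2·tan 24.28° = 10.463 m.
Layer 3: sin θ = p·411 = 0.5486 → θ = 33.27°; offset = 16.1·tan 33.27° = 10.564 m.
Summing the layer offsets gives 22.439 m.

22.4 m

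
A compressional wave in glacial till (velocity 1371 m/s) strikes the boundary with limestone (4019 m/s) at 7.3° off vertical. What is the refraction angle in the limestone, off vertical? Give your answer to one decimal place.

21.9°

sin θ₁/V₁ = sin θ₂/V₂ ⇒ sin θ₂ = 4019·sin 7.3°/1371 = 4019·0.1271/1371 = 0.3725.
θ₂ = arcsin 0.3725 = 21.87° from the normal.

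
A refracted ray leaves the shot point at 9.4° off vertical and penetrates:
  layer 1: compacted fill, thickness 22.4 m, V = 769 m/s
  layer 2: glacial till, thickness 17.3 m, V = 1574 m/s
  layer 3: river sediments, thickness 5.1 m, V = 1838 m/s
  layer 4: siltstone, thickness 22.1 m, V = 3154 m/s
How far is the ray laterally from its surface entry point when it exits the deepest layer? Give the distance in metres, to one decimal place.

Apply Snell's law at each interface; in layer i the horizontal offset is hᵢ·tan θᵢ.
Layer 1: θ = 9.40°; offset = 22.4·tan 9.40° = 3.708 m.
Layer 2: sin θ = 1574·sin 9.4°/769 = 0.3343, θ = 19.53°; offset = 17.3·tan 19.53° = 6.136 m.
Layer 3: sin θ = 1838·sin 9.4°/769 = 0.3904, θ = 22.98°; offset = 5.1·tan 22.98° = 2.162 m.
Layer 4: sin θ = 3154·sin 9.4°/769 = 0.6699, θ = 42.06°; offset = 22.1·tan 42.06° = 19.939 m.
Total horizontal offset = 31.946 m.

31.9 m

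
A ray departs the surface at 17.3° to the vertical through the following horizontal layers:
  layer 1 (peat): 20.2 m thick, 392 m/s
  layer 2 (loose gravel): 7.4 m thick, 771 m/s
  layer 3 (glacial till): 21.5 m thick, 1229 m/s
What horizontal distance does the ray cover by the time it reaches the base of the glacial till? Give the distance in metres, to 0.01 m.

67.06 m

Apply Snell's law at each interface; in layer i the horizontal offset is hᵢ·tan θᵢ.
Layer 1: θ = 17.30°; offset = 20.2·tan 17.30° = 6.2916 m.
Layer 2: sin θ = 771·sin 17.3°/392 = 0.5849, θ = 35.80°; offset = 7.4·tan 35.80° = 5.3361 m.
Layer 3: sin θ = 1229·sin 17.3°/392 = 0.9323, θ = 68.80°; offset = 21.5·tan 68.80° = 55.4335 m.
Summing the layer offsets gives 67.0612 m.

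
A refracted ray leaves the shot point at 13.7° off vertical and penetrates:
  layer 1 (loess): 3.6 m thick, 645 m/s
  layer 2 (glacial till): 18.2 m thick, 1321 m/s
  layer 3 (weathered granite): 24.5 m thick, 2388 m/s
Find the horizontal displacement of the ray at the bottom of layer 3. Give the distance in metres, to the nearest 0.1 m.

55.7 m

Ray parameter p = sin 13.7° / 645 m/s = 3.6719e-04 s/m.
Layer 1: θ = 13.70°; offset = 3.6·tan 13.70° = 0.878 m.
Layer 2: sin θ = p·1321 = 0.4851 → θ = 29.02°; offset = 18.2·tan 29.02° = 10.095 m.
Layer 3: sin θ = p·2388 = 0.8769 → θ = 61.26°; offset = 24.5·tan 61.26° = 44.685 m.
Total horizontal offset = 55.658 m.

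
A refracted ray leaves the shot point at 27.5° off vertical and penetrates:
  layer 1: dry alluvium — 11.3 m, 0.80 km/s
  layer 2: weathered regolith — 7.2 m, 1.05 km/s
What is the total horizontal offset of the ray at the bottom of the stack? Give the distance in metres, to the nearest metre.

11 m

Apply Snell's law at each interface; in layer i the horizontal offset is hᵢ·tan θᵢ.
Layer 1: θ = 27.50°; offset = 11.3·tan 27.50° = 5.882 m.
Layer 2: sin θ = 1.05·sin 27.5°/0.80 = 0.6060, θ = 37.30°; offset = 7.2·tan 37.30° = 5.486 m.
Σ offsets = 11.368 m.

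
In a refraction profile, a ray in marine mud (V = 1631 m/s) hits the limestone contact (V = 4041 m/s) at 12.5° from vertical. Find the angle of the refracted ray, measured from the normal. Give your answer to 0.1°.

32.4°

Snell's law: sin θ₂ = (V₂/V₁)·sin θ₁ = (4041/1631)·sin 12.5° = 0.5363.
θ₂ = arcsin 0.5363 = 32.43° from the normal.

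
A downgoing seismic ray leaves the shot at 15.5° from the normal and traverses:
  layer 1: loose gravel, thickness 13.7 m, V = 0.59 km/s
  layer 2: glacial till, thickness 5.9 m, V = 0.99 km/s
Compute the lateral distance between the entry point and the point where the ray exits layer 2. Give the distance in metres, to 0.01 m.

6.76 m

Apply Snell's law at each interface; in layer i the horizontal offset is hᵢ·tan θᵢ.
Layer 1: θ = 15.50°; offset = 13.7·tan 15.50° = 3.7993 m.
Layer 2: sin θ = 0.99·sin 15.5°/0.59 = 0.4484, θ = 26.64°; offset = 5.9·tan 26.64° = 2.9599 m.
Σ offsets = 6.7593 m.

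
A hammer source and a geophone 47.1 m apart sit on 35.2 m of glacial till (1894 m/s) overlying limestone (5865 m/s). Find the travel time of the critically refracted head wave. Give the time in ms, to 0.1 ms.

θ_c = arcsin(V₁/V₂) = arcsin(1894/5865) = 18.84°, cos θ_c = 0.9464.
Intercept time tᵢ = 2h cos θ_c / V₁ = 2·35.2·0.9464/1894 = 0.03518 s.
t = x/V₂ + tᵢ = 47.1/5865 + 0.03518 = 0.04321 s.

43.2 ms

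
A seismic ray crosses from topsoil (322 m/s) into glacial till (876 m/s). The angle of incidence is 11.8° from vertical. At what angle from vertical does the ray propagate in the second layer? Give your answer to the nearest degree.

sin θ₁/V₁ = sin θ₂/V₂ ⇒ sin θ₂ = 876·sin 11.8°/322 = 876·0.2045/322 = 0.5563.
θ₂ = arcsin 0.5563 = 33.80° from the normal.

34°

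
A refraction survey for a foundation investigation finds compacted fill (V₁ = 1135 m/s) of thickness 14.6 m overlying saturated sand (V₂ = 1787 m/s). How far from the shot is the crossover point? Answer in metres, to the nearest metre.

x_cross = 2h·√((V₂+V₁)/(V₂−V₁)).
(V₂+V₁)/(V₂−V₁) = (1787+1135)/(1787−1135) = 4.4816; √ = 2.1170.
x_cross = 2·14.6·2.1170 = 61.82 m.

62 m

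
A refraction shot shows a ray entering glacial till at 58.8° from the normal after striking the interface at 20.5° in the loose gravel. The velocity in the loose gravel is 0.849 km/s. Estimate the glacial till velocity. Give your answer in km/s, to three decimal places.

2.074 km/s

sin 20.5° = 0.3502; sin 58.8° = 0.8554.
V₂ = V₁·(sin θ₂/sin θ₁) = 0.849·(0.8554/0.3502) = 2.074 km/s.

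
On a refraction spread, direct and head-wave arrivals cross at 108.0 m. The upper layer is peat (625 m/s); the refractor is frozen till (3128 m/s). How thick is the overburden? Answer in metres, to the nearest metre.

44 m

x_cross = 2h·√((V₂+V₁)/(V₂−V₁)) → h = x_cross / (2·√((V₂+V₁)/(V₂−V₁))).
√((V₂+V₁)/(V₂−V₁)) = √((3128+625)/(3128−625)) = 1.2245.
h = 108.0 / (2·1.2245) = 44.10 m.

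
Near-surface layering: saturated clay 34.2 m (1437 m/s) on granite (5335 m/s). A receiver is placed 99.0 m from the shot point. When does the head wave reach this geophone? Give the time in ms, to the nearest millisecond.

64 ms

t = x/V₂ + 2h·√(V₂²−V₁²)/(V₁V₂).
√(V₂²−V₁²) = √(5335²−1437²) = 5137.8 m/s; delay term = 2·34.2·5137.8/(1437·5335) = 0.04584 s.
t = 99.0/5335 + 0.04584 = 0.06440 s.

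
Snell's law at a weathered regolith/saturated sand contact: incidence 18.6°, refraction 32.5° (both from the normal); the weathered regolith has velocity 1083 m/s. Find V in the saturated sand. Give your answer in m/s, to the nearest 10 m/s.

1820 m/s

sin 18.6° = 0.3190; sin 32.5° = 0.5373.
V₂ = V₁·(sin θ₂/sin θ₁) = 1083·(0.5373/0.3190) = 1824.36 m/s.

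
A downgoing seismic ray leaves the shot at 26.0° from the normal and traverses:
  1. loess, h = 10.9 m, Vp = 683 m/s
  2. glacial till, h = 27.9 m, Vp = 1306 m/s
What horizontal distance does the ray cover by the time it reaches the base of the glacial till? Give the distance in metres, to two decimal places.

48.20 m

p = sin θ₁/V₁ = sin 26.0°/683 = 6.4183e-04 s/m is conserved through the stack.
Layer 1: θ = 26.00°; offset = 10.9·tan 26.00° = 5.3163 m.
Layer 2: sin θ = p·1306 = 0.8382 → θ = 56.95°; offset = 27.9·tan 56.95° = 42.8867 m.
Σ offsets = 48.2030 m.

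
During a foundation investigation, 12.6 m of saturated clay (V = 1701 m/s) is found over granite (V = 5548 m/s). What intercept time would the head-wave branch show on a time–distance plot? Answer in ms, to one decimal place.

14.1 ms

tᵢ = 2h·√(V₂²−V₁²)/(V₁V₂).
√(V₂²−V₁²) = √(5548²−1701²) = 5280.8 m/s.
tᵢ = 2·12.6·5280.8/(1701·5548) = 0.01410 s.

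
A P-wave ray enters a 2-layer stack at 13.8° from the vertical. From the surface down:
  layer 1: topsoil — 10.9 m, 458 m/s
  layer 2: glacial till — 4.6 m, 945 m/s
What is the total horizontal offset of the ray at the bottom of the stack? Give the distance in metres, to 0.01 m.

Ray parameter p = sin 13.8° / 458 m/s = 5.2082e-04 s/m.
Layer 1: θ = 13.80°; offset = 10.9·tan 13.80° = 2.6773 m.
Layer 2: sin θ = p·945 = 0.4922 → θ = 29.48°; offset = 4.6·tan 29.48° = 2.6008 m.
Total horizontal offset = 5.2781 m.

5.28 m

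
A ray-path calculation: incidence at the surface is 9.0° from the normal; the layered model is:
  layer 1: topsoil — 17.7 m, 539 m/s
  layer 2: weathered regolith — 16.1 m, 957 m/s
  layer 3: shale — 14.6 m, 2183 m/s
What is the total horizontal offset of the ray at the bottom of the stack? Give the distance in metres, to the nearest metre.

19 m

Apply Snell's law at each interface; in layer i the horizontal offset is hᵢ·tan θᵢ.
Layer 1: θ = 9.00°; offset = 17.7·tan 9.00° = 2.803 m.
Layer 2: sin θ = 957·sin 9.0°/539 = 0.2778, θ = 16.13°; offset = 16.1·tan 16.13° = 4.655 m.
Layer 3: sin θ = 2183·sin 9.0°/539 = 0.6336, θ = 39.31°; offset = 14.6·tan 39.31° = 11.956 m.
Summing the layer offsets gives 19.414 m.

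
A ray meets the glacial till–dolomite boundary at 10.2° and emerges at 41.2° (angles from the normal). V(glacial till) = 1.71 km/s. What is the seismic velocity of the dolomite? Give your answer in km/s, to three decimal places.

6.361 km/s

Snell's law: sin 10.2°/V₁ = sin 41.2°/V₂.
V₂ = V₁·sin 41.2°/sin 10.2° = 1.71 × 3.7196 = 6.361 km/s.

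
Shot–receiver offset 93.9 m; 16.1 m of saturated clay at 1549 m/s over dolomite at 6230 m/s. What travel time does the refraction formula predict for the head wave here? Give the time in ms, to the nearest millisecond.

35 ms

t = x/V₂ + 2h·√(V₂²−V₁²)/(V₁V₂).
√(V₂²−V₁²) = √(6230²−1549²) = 6034.4 m/s; delay term = 2·16.1·6034.4/(1549·6230) = 0.02013 s.
t = 93.9/6230 + 0.02013 = 0.03521 s.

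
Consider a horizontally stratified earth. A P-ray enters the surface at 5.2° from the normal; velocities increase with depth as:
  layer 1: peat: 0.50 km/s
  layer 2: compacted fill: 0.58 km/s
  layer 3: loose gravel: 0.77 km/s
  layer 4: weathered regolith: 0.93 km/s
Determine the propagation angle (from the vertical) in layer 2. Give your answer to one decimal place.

Ray parameter p = sin 5.2° / 0.50 = 1.8127e-01 s/km.
sin θ_2 = p·V_2 = 1.8127e-01 × 0.58 = 0.1051.
θ_2 = arcsin 0.1051 = 6.03°.

6.0°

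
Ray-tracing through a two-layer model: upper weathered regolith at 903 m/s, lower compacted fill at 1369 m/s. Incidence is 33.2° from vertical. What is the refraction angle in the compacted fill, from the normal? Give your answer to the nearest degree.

56°

sin θ₁/V₁ = sin θ₂/V₂ ⇒ sin θ₂ = 1369·sin 33.2°/903 = 1369·0.5476/903 = 0.8301.
θ₂ = sin⁻¹(0.8301) = 56.11° (from vertical).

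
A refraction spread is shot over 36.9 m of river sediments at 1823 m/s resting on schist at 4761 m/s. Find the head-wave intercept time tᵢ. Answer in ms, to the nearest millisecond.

θ_c = arcsin(V₁/V₂) = arcsin(1823/4761) = 22.51°; cos θ_c = 0.9238.
tᵢ = 2h·cos θ_c / V₁ = 2·36.9·0.9238 / 1823 = 0.03740 s.

37 ms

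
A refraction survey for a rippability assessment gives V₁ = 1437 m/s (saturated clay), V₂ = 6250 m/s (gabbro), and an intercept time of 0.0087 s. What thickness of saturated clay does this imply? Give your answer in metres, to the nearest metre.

θ_c = arcsin(1437/6250) = 13.29°; cos θ_c = 0.9732.
tᵢ = 2h cos θ_c/V₁ ⇒ h = tᵢ·V₁/(2 cos θ_c) = 0.0087·1437/(2·0.9732) = 6.42 m.

6 m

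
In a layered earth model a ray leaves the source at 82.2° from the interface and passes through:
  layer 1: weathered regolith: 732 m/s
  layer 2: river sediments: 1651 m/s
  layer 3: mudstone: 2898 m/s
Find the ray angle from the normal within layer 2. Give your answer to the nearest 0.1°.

17.8°

From the normal: θ₁ = 90° − 82.2° = 7.8°.
Snell's law across each interface conserves sin θ / V, so sin θ_2 = V_2·sin θ₁/V₁.
sin θ_2 = 1651 × sin 7.8° / 732 = 0.3061.
θ_2 = 17.82° from the vertical.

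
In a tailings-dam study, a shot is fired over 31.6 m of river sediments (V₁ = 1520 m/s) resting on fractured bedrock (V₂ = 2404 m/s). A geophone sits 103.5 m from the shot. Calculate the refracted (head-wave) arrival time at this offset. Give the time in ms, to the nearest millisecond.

75 ms

θ_c = arcsin(V₁/V₂) = arcsin(1520/2404) = 39.22°, cos θ_c = 0.7747.
Intercept time tᵢ = 2h cos θ_c / V₁ = 2·31.6·0.7747/1520 = 0.03221 s.
t = x/V₂ + tᵢ = 103.5/2404 + 0.03221 = 0.07527 s.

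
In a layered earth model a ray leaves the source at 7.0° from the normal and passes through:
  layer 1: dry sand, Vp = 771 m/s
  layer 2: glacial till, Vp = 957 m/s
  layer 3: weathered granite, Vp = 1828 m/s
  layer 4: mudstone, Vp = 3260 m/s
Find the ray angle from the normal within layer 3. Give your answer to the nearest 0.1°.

16.8°

Snell's law across each interface conserves sin θ / V, so sin θ_3 = V_3·sin θ₁/V₁.
sin θ_3 = 1828 × sin 7.0° / 771 = 0.2889.
θ_3 = 16.79° from the vertical.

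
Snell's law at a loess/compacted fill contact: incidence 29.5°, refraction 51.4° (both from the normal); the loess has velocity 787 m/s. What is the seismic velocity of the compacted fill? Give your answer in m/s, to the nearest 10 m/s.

1250 m/s

sin 29.5° = 0.4924; sin 51.4° = 0.7815.
V₂ = V₁·(sin θ₂/sin θ₁) = 787·(0.7815/0.4924) = 1249.04 m/s.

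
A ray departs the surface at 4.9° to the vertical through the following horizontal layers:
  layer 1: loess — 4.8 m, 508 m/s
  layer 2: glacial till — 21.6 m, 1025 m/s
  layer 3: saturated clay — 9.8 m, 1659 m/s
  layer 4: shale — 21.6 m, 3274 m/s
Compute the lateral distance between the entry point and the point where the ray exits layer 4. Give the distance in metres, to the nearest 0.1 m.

21.3 m

Ray parameter p = sin 4.9° / 508 m/s = 1.6814e-04 s/m.
Layer 1: θ = 4.90°; offset = 4.8·tan 4.90° = 0.412 m.
Layer 2: sin θ = p·1025 = 0.1723 → θ = 9.92°; offset = 21.6·tan 9.92° = 3.779 m.
Layer 3: sin θ = p·1659 = 0.2790 → θ = 16.20°; offset = 9.8·tan 16.20° = 2.847 m.
Layer 4: sin θ = p·3274 = 0.5505 → θ = 33.40°; offset = 21.6·tan 33.40° = 14.243 m.
Summing the layer offsets gives 21.281 m.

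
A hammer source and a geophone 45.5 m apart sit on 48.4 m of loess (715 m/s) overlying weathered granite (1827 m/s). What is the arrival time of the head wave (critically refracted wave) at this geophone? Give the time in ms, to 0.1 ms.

θ_c = arcsin(V₁/V₂) = arcsin(715/1827) = 23.04°, cos θ_c = 0.9202.
Intercept time tᵢ = 2h cos θ_c / V₁ = 2·48.4·0.9202/715 = 0.12459 s.
t = x/V₂ + tᵢ = 45.5/1827 + 0.12459 = 0.14949 s.

149.5 ms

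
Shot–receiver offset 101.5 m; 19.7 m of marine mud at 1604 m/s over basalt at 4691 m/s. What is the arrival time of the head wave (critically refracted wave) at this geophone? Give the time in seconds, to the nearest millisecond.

0.045 s

t = x/V₂ + 2h·√(V₂²−V₁²)/(V₁V₂).
√(V₂²−V₁²) = √(4691²−1604²) = 4408.2 m/s; delay term = 2·19.7·4408.2/(1604·4691) = 0.02308 s.
t = 101.5/4691 + 0.02308 = 0.04472 s.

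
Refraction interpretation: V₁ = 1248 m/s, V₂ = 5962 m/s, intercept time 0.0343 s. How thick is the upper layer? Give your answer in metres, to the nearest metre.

h = tᵢ·V₁·V₂ / (2·√(V₂²−V₁²)).
√(V₂²−V₁²) = √(5962² − 1248²) = 5829.9 m/s.
h = 0.0343 s × 1248 × 5962 / (2 × 5829.9) = 21.89 m.

22 m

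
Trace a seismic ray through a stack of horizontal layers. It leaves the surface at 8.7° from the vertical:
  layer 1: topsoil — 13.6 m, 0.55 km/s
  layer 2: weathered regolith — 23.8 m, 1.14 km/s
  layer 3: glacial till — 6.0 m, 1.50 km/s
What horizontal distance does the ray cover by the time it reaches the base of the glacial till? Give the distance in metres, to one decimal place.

12.7 m

Apply Snell's law at each interface; in layer i the horizontal offset is hᵢ·tan θᵢ.
Layer 1: θ = 8.70°; offset = 13.6·tan 8.70° = 2.081 m.
Layer 2: sin θ = 1.14·sin 8.7°/0.55 = 0.3135, θ = 18.27°; offset = 23.8·tan 18.27° = 7.858 m.
Layer 3: sin θ = 1.50·sin 8.7°/0.55 = 0.4125, θ = 24.36°; offset = 6.0·tan 24.36° = 2.717 m.
Total horizontal offset = 12.656 m.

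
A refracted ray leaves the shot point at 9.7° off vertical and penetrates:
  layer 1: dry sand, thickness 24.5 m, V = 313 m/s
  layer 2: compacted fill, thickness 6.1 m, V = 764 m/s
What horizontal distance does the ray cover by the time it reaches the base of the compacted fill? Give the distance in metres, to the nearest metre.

7 m

Ray parameter p = sin 9.7° / 313 m/s = 5.3830e-04 s/m.
Layer 1: θ = 9.70°; offset = 24.5·tan 9.70° = 4.188 m.
Layer 2: sin θ = p·764 = 0.4113 → θ = 24.28°; offset = 6.1·tan 24.28° = 2.752 m.
Total horizontal offset = 6.940 m.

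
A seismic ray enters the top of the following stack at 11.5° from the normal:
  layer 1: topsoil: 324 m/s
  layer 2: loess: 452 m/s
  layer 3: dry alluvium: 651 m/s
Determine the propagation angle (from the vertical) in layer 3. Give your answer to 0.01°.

23.61°

Snell's law across each interface conserves sin θ / V, so sin θ_3 = V_3·sin θ₁/V₁.
sin θ_3 = 651 × sin 11.5° / 324 = 0.4006.
θ_3 = 23.61° from the vertical.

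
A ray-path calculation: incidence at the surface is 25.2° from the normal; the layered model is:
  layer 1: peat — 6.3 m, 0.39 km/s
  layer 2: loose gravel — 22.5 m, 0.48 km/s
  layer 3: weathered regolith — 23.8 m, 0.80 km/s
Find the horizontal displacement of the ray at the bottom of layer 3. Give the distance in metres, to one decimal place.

Apply Snell's law at each interface; in layer i the horizontal offset is hᵢ·tan θᵢ.
Layer 1: θ = 25.20°; offset = 6.3·tan 25.20° = 2.965 m.
Layer 2: sin θ = 0.48·sin 25.2°/0.39 = 0.5240, θ = 31.60°; offset = 22.5·tan 31.60° = 13.844 m.
Layer 3: sin θ = 0.80·sin 25.2°/0.39 = 0.8734, θ = 60.86°; offset = 23.8·tan 60.86° = 42.682 m.
Summing the layer offsets gives 59.490 m.

59.5 m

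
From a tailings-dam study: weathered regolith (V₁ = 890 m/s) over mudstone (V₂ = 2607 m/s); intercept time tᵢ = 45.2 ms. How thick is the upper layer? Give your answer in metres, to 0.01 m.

θ_c = arcsin(890/2607) = 19.96°; cos θ_c = 0.9399.
tᵢ = 2h cos θ_c/V₁ ⇒ h = tᵢ·V₁/(2 cos θ_c) = 0.0452·890/(2·0.9399) = 21.40 m.

21.40 m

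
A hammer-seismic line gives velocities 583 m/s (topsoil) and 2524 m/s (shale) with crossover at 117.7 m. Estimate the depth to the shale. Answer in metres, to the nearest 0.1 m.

x_cross = 2h·√((V₂+V₁)/(V₂−V₁)) → h = x_cross / (2·√((V₂+V₁)/(V₂−V₁))).
√((V₂+V₁)/(V₂−V₁)) = √((2524+583)/(2524−583)) = 1.2652.
h = 117.7 / (2·1.2652) = 46.51 m.

46.5 m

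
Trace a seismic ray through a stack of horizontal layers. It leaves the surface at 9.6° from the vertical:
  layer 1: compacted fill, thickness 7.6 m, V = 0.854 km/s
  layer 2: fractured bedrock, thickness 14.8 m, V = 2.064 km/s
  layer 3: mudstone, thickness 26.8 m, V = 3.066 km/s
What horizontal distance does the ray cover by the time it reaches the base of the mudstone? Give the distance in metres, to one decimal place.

Ray parameter p = sin 9.6° / 0.854 km/s = 1.9528e-01 s/km.
Layer 1: θ = 9.60°; offset = 7.6·tan 9.60° = 1.285 m.
Layer 2: sin θ = p·2.064 = 0.4031 → θ = 23.77°; offset = 14.8·tan 23.77° = 6.518 m.
Layer 3: sin θ = p·3.066 = 0.5987 → θ = 36.78°; offset = 26.8·tan 36.78° = 20.033 m.
Summing the layer offsets gives 27.837 m.

27.8 m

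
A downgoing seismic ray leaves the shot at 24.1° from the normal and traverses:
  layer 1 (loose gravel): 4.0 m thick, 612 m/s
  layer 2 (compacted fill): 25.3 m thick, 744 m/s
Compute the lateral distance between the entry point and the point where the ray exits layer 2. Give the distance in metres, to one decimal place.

Apply Snell's law at each interface; in layer i the horizontal offset is hᵢ·tan θᵢ.
Layer 1: θ = 24.10°; offset = 4.0·tan 24.10° = 1.789 m.
Layer 2: sin θ = 744·sin 24.1°/612 = 0.4964, θ = 29.76°; offset = 25.3·tan 29.76° = 14.467 m.
Total horizontal offset = 16.257 m.

16.3 m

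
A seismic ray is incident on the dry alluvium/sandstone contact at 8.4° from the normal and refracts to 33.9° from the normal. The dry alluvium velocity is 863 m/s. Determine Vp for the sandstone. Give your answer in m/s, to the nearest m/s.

Snell's law: sin 8.4°/V₁ = sin 33.9°/V₂.
V₂ = V₁·sin 33.9°/sin 8.4° = 863 × 3.8180 = 3294.93 m/s.

3295 m/s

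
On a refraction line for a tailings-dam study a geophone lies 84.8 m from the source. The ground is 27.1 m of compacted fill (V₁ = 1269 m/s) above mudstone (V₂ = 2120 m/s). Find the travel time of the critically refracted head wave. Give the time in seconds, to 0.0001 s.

0.0742 s

θ_c = arcsin(V₁/V₂) = arcsin(1269/2120) = 36.77°, cos θ_c = 0.8011.
Intercept time tᵢ = 2h cos θ_c / V₁ = 2·27.1·0.8011/1269 = 0.03421 s.
t = x/V₂ + tᵢ = 84.8/2120 + 0.03421 = 0.07421 s.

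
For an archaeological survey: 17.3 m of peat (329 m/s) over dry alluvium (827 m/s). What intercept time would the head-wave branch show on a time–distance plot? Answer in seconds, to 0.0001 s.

θ_c = arcsin(V₁/V₂) = arcsin(329/827) = 23.44°; cos θ_c = 0.9175.
tᵢ = 2h·cos θ_c / V₁ = 2·17.3·0.9175 / 329 = 0.09649 s.

0.0965 s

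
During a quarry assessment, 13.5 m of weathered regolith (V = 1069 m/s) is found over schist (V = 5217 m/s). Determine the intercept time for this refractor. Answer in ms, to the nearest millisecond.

θ_c = arcsin(V₁/V₂) = arcsin(1069/5217) = 11.82°; cos θ_c = 0.9788.
tᵢ = 2h·cos θ_c / V₁ = 2·13.5·0.9788 / 1069 = 0.02472 s.

25 ms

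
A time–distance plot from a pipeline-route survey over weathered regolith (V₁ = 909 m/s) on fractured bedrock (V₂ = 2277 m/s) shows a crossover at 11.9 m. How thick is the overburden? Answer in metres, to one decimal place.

3.9 m

x_cross = 2h·√((V₂+V₁)/(V₂−V₁)) → h = x_cross / (2·√((V₂+V₁)/(V₂−V₁))).
√((V₂+V₁)/(V₂−V₁)) = √((2277+909)/(2277−909)) = 1.5261.
h = 11.9 / (2·1.5261) = 3.90 m.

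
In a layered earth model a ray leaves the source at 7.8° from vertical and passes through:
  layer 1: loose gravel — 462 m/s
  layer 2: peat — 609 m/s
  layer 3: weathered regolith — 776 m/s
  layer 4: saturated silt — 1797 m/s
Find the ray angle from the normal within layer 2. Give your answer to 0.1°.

Ray parameter p = sin 7.8° / 462 = 2.9376e-04 s/m.
sin θ_2 = p·V_2 = 2.9376e-04 × 609 = 0.1789.
θ_2 = arcsin 0.1789 = 10.31°.

10.3°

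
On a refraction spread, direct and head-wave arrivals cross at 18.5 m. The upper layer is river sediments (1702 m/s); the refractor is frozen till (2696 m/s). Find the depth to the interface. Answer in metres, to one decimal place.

4.4 m

x_cross = 2h·√((V₂+V₁)/(V₂−V₁)) → h = x_cross / (2·√((V₂+V₁)/(V₂−V₁))).
√((V₂+V₁)/(V₂−V₁)) = √((2696+1702)/(2696−1702)) = 2.1035.
h = 18.5 / (2·2.1035) = 4.40 m.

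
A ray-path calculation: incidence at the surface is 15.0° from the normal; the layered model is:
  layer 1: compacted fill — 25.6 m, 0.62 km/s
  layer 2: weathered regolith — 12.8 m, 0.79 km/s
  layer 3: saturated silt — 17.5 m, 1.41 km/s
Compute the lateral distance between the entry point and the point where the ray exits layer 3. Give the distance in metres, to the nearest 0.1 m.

24.1 m

Apply Snell's law at each interface; in layer i the horizontal offset is hᵢ·tan θᵢ.
Layer 1: θ = 15.00°; offset = 25.6·tan 15.00° = 6.859 m.
Layer 2: sin θ = 0.79·sin 15.0°/0.62 = 0.3298, θ = 19.26°; offset = 12.8·tan 19.26° = 4.471 m.
Layer 3: sin θ = 1.41·sin 15.0°/0.62 = 0.5886, θ = 36.06°; offset = 17.5·tan 36.06° = 12.742 m.
Summing the layer offsets gives 24.073 m.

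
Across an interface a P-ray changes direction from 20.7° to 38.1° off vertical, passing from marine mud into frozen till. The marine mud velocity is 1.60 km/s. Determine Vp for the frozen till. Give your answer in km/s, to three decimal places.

sin 20.7° = 0.3535; sin 38.1° = 0.6170.
V₂ = V₁·(sin θ₂/sin θ₁) = 1.60·(0.6170/0.3535) = 2.793 km/s.

2.793 km/s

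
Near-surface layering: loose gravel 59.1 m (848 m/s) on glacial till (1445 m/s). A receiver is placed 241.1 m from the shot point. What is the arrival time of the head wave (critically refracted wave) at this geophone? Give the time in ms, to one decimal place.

279.7 ms

θ_c = arcsin(V₁/V₂) = arcsin(848/1445) = 35.93°, cos θ_c = 0.8097.
Intercept time tᵢ = 2h cos θ_c / V₁ = 2·59.1·0.8097/848 = 0.11286 s.
t = x/V₂ + tᵢ = 241.1/1445 + 0.11286 = 0.27971 s.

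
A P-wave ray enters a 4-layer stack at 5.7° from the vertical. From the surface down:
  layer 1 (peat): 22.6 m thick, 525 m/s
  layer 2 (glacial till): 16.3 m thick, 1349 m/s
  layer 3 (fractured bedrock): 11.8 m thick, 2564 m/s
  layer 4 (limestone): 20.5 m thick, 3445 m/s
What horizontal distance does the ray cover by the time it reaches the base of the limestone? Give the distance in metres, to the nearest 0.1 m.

p = sin θ₁/V₁ = sin 5.7°/525 = 1.8918e-04 s/m is conserved through the stack.
Layer 1: θ = 5.70°; offset = 22.6·tan 5.70° = 2.256 m.
Layer 2: sin θ = p·1349 = 0.2552 → θ = 14.79°; offset = 16.3·tan 14.79° = 4.302 m.
Layer 3: sin θ = p·2564 = 0.4851 → θ = 29.02°; offset = 11.8·tan 29.02° = 6.545 m.
Layer 4: sin θ = p·3445 = 0.6517 → θ = 40.67°; offset = 20.5·tan 40.67° = 17.615 m.
Summing the layer offsets gives 30.719 m.

30.7 m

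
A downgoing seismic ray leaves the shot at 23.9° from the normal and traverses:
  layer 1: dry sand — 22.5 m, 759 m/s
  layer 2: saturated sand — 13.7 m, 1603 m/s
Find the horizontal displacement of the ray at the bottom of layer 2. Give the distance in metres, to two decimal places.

Ray parameter p = sin 23.9° / 759 m/s = 5.3378e-04 s/m.
Layer 1: θ = 23.90°; offset = 22.5·tan 23.90° = 9.9706 m.
Layer 2: sin θ = p·1603 = 0.8557 → θ = 58.83°; offset = 13.7·tan 58.83° = 22.6501 m.
Total horizontal offset = 32.6207 m.

32.62 m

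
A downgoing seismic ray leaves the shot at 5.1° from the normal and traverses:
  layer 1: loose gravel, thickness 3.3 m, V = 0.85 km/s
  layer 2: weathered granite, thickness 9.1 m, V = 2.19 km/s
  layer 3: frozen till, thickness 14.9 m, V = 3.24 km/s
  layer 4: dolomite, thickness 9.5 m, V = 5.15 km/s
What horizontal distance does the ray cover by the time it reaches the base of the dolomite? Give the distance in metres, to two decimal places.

Ray parameter p = sin 5.1° / 0.85 km/s = 1.0458e-01 s/km.
Layer 1: θ = 5.10°; offset = 3.3·tan 5.10° = 0.2945 m.
Layer 2: sin θ = p·2.19 = 0.2290 → θ = 13.24°; offset = 9.1·tan 13.24° = 2.1411 m.
Layer 3: sin θ = p·3.24 = 0.3388 → θ = 19.81°; offset = 14.9·tan 19.81° = 5.3662 m.
Layer 4: sin θ = p·5.15 = 0.5386 → θ = 32.59°; offset = 9.5·tan 32.59° = 6.0727 m.
Summing the layer offsets gives 13.8746 m.

13.87 m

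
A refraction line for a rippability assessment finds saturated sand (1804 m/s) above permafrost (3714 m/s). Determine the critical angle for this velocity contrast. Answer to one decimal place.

Critical incidence: sin θ_c = V₁/V₂ = 1804/3714 = 0.4857.
θ_c = arcsin 0.4857 = 29.06°.

29.1°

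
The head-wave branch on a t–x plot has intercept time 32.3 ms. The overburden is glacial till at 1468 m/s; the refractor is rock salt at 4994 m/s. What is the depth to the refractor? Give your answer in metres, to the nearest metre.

25 m

θ_c = arcsin(1468/4994) = 17.09°; cos θ_c = 0.9558.
tᵢ = 2h cos θ_c/V₁ ⇒ h = tᵢ·V₁/(2 cos θ_c) = 0.0323·1468/(2·0.9558) = 24.80 m.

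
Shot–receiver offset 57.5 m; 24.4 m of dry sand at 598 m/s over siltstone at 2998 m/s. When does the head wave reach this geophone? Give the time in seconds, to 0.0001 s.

0.0991 s

θ_c = arcsin(V₁/V₂) = arcsin(598/2998) = 11.51°, cos θ_c = 0.9799.
Intercept time tᵢ = 2h cos θ_c / V₁ = 2·24.4·0.9799/598 = 0.07997 s.
t = x/V₂ + tᵢ = 57.5/2998 + 0.07997 = 0.09914 s.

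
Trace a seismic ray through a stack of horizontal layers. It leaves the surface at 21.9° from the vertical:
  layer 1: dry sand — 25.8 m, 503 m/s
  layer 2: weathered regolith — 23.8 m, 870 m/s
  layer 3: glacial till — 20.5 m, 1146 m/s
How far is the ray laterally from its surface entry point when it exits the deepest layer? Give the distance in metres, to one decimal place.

Apply Snell's law at each interface; in layer i the horizontal offset is hᵢ·tan θᵢ.
Layer 1: θ = 21.90°; offset = 25.8·tan 21.90° = 10.372 m.
Layer 2: sin θ = 870·sin 21.9°/503 = 0.6451, θ = 40.18°; offset = 23.8·tan 40.18° = 20.095 m.
Layer 3: sin θ = 1146·sin 21.9°/503 = 0.8498, θ = 58.19°; offset = 20.5·tan 58.19° = 33.049 m.
Total horizontal offset = 63.515 m.

63.5 m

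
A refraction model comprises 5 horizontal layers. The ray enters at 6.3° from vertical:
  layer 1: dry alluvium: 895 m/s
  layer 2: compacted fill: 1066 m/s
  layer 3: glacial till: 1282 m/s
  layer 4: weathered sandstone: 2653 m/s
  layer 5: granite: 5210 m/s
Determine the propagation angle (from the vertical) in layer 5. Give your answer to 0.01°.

Snell's law across each interface conserves sin θ / V, so sin θ_5 = V_5·sin θ₁/V₁.
sin θ_5 = 5210 × sin 6.3° / 895 = 0.6388.
θ_5 = 39.70° from the vertical.

39.70°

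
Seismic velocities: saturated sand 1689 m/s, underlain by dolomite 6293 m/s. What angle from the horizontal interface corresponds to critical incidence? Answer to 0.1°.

74.4°

Critical incidence: sin θ_c = V₁/V₂ = 1689/6293 = 0.2684.
θ_c = arcsin 0.2684 = 15.57°.
Measured from the interface: 90° − 15.57° = 74.43°.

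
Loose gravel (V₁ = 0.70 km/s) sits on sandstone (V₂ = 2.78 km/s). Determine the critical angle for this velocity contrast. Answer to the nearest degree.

15°

At critical incidence the refracted ray runs along the interface (θ₂ = 90°), so sin θ_c = V₁/V₂.
θ_c = arcsin(0.70/2.78) = arcsin 0.2518 = 14.58°.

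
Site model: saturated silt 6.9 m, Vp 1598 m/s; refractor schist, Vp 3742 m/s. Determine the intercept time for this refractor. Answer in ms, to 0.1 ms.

tᵢ = 2h·√(V₂²−V₁²)/(V₁V₂).
√(V₂²−V₁²) = √(3742²−1598²) = 3383.6 m/s.
tᵢ = 2·6.9·3383.6/(1598·3742) = 0.00781 s.

7.8 ms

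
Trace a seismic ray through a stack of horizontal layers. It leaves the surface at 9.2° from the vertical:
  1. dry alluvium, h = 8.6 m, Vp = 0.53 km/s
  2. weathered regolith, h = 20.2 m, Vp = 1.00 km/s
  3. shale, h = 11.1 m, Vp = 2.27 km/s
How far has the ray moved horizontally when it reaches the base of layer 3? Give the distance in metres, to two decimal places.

18.21 m

Ray parameter p = sin 9.2° / 0.53 km/s = 3.0166e-01 s/km.
Layer 1: θ = 9.20°; offset = 8.6·tan 9.20° = 1.3929 m.
Layer 2: sin θ = p·1.00 = 0.3017 → θ = 17.56°; offset = 20.2·tan 17.56° = 6.3913 m.
Layer 3: sin θ = p·2.27 = 0.6848 → θ = 43.22°; offset = 11.1·tan 43.22° = 10.4301 m.
Σ offsets = 18.2143 m.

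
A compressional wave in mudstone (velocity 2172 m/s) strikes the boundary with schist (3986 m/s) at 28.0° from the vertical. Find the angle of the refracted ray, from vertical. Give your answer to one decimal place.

sin θ₁/V₁ = sin θ₂/V₂ ⇒ sin θ₂ = 3986·sin 28.0°/2172 = 3986·0.4695/2172 = 0.8616.
θ₂ = arcsin 0.8616 = 59.49° from the normal.

59.5°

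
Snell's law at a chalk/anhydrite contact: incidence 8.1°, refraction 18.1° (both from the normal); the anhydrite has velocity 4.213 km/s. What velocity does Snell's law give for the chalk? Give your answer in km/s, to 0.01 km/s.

sin 8.1° = 0.1409; sin 18.1° = 0.3107.
V₁ = V₂·(sin θ₁/sin θ₂) = 4.213·(0.1409/0.3107) = 1.91 km/s.

1.91 km/s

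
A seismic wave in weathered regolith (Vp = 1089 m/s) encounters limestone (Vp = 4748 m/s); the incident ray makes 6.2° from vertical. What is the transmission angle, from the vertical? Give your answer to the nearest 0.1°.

28.1°

Snell's law: sin θ₂ = (V₂/V₁)·sin θ₁ = (4748/1089)·sin 6.2° = 0.4709.
θ₂ = arcsin 0.4709 = 28.09° from the normal.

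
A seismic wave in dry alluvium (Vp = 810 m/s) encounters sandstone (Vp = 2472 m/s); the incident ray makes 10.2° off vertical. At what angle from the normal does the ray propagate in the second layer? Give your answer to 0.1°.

32.7°

sin θ₁/V₁ = sin θ₂/V₂ ⇒ sin θ₂ = 2472·sin 10.2°/810 = 2472·0.1771/810 = 0.5404.
θ₂ = sin⁻¹(0.5404) = 32.71° (from vertical).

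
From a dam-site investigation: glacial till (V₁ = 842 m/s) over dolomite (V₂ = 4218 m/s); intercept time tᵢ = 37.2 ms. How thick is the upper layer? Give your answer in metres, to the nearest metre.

h = tᵢ·V₁·V₂ / (2·√(V₂²−V₁²)).
√(V₂²−V₁²) = √(4218² − 842²) = 4133.1 m/s.
h = 0.0372 s × 842 × 4218 / (2 × 4133.1) = 15.98 m.

16 m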